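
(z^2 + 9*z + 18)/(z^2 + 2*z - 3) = (z + 6)/(z - 1)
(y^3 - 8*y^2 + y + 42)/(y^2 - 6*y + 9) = (y^2 - 5*y - 14)/(y - 3)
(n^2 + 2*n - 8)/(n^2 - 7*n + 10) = (n + 4)/(n - 5)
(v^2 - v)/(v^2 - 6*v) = (v - 1)/(v - 6)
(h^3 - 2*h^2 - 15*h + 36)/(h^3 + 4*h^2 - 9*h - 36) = (h - 3)/(h + 3)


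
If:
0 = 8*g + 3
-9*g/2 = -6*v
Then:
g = -3/8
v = -9/32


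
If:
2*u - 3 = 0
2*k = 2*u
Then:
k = 3/2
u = 3/2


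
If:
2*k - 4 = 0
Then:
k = 2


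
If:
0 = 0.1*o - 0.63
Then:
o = 6.30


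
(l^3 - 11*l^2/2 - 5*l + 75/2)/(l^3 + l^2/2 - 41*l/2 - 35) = (2*l^2 - l - 15)/(2*l^2 + 11*l + 14)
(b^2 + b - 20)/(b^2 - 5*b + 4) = (b + 5)/(b - 1)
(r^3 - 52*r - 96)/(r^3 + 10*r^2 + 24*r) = (r^2 - 6*r - 16)/(r*(r + 4))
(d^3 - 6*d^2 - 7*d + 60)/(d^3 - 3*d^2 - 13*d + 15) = (d - 4)/(d - 1)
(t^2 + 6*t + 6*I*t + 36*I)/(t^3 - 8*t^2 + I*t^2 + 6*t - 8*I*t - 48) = (t^2 + t*(6 + 6*I) + 36*I)/(t^3 + t^2*(-8 + I) + t*(6 - 8*I) - 48)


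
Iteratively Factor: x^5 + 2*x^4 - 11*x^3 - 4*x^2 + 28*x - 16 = (x + 4)*(x^4 - 2*x^3 - 3*x^2 + 8*x - 4) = (x + 2)*(x + 4)*(x^3 - 4*x^2 + 5*x - 2) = (x - 1)*(x + 2)*(x + 4)*(x^2 - 3*x + 2) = (x - 1)^2*(x + 2)*(x + 4)*(x - 2)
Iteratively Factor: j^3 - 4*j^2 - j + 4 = (j + 1)*(j^2 - 5*j + 4) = (j - 1)*(j + 1)*(j - 4)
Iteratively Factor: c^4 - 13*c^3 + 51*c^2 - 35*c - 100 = (c - 5)*(c^3 - 8*c^2 + 11*c + 20) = (c - 5)^2*(c^2 - 3*c - 4) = (c - 5)^2*(c + 1)*(c - 4)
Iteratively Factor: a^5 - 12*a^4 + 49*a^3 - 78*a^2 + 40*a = (a - 5)*(a^4 - 7*a^3 + 14*a^2 - 8*a) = (a - 5)*(a - 4)*(a^3 - 3*a^2 + 2*a) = (a - 5)*(a - 4)*(a - 1)*(a^2 - 2*a) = (a - 5)*(a - 4)*(a - 2)*(a - 1)*(a)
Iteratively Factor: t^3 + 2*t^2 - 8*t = (t)*(t^2 + 2*t - 8) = t*(t + 4)*(t - 2)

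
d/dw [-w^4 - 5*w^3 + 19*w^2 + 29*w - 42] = -4*w^3 - 15*w^2 + 38*w + 29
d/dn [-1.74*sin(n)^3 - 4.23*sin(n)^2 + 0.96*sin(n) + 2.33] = (-5.22*sin(n)^2 - 8.46*sin(n) + 0.96)*cos(n)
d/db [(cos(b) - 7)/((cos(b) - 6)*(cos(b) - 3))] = (cos(b)^2 - 14*cos(b) + 45)*sin(b)/((cos(b) - 6)^2*(cos(b) - 3)^2)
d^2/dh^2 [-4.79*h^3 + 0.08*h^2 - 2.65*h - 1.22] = 0.16 - 28.74*h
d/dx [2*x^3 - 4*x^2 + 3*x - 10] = 6*x^2 - 8*x + 3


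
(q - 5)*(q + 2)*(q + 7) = q^3 + 4*q^2 - 31*q - 70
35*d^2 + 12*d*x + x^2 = (5*d + x)*(7*d + x)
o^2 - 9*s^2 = (o - 3*s)*(o + 3*s)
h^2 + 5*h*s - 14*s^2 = (h - 2*s)*(h + 7*s)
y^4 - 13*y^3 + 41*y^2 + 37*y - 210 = (y - 7)*(y - 5)*(y - 3)*(y + 2)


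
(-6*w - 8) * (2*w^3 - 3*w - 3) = -12*w^4 - 16*w^3 + 18*w^2 + 42*w + 24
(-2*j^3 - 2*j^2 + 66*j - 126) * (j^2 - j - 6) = -2*j^5 + 80*j^3 - 180*j^2 - 270*j + 756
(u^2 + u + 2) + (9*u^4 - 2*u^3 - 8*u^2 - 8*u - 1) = 9*u^4 - 2*u^3 - 7*u^2 - 7*u + 1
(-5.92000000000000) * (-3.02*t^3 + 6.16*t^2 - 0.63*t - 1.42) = 17.8784*t^3 - 36.4672*t^2 + 3.7296*t + 8.4064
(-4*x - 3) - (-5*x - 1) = x - 2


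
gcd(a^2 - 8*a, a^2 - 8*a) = a^2 - 8*a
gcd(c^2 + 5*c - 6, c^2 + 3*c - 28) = 1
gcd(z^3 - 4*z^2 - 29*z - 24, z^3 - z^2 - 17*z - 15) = z^2 + 4*z + 3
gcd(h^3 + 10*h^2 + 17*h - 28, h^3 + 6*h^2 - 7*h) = h^2 + 6*h - 7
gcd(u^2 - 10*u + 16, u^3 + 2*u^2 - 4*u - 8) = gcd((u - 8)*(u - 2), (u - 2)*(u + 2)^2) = u - 2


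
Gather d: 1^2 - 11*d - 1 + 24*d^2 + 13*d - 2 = 24*d^2 + 2*d - 2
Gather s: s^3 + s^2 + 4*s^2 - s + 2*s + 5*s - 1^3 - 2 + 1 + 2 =s^3 + 5*s^2 + 6*s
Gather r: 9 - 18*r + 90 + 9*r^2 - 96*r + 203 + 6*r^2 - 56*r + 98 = 15*r^2 - 170*r + 400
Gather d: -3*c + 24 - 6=18 - 3*c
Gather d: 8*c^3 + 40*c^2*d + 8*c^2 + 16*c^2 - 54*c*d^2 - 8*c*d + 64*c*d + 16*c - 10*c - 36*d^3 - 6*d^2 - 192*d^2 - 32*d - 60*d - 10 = 8*c^3 + 24*c^2 + 6*c - 36*d^3 + d^2*(-54*c - 198) + d*(40*c^2 + 56*c - 92) - 10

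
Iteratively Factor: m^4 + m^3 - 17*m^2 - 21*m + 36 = (m + 3)*(m^3 - 2*m^2 - 11*m + 12) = (m - 4)*(m + 3)*(m^2 + 2*m - 3) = (m - 4)*(m - 1)*(m + 3)*(m + 3)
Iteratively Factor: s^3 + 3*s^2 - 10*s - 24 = (s - 3)*(s^2 + 6*s + 8) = (s - 3)*(s + 4)*(s + 2)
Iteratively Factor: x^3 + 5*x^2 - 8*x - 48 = (x - 3)*(x^2 + 8*x + 16) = (x - 3)*(x + 4)*(x + 4)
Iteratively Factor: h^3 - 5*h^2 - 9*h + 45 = (h + 3)*(h^2 - 8*h + 15) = (h - 3)*(h + 3)*(h - 5)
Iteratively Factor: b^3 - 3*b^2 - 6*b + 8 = (b - 1)*(b^2 - 2*b - 8) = (b - 1)*(b + 2)*(b - 4)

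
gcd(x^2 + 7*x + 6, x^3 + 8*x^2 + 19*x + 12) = x + 1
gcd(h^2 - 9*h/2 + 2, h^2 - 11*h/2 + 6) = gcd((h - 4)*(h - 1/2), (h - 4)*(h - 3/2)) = h - 4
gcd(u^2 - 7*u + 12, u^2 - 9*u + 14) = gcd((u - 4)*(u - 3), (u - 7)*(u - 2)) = 1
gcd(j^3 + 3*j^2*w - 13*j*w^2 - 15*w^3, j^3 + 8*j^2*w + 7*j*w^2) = j + w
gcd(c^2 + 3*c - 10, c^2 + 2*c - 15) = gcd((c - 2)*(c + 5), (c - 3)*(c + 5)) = c + 5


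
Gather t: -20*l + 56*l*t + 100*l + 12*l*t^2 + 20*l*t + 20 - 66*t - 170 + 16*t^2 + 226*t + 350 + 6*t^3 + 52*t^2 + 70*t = 80*l + 6*t^3 + t^2*(12*l + 68) + t*(76*l + 230) + 200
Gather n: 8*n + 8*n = 16*n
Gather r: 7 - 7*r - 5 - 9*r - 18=-16*r - 16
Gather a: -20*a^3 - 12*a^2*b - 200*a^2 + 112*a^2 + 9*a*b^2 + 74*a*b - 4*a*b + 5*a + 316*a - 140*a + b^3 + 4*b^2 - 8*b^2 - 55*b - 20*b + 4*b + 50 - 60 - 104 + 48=-20*a^3 + a^2*(-12*b - 88) + a*(9*b^2 + 70*b + 181) + b^3 - 4*b^2 - 71*b - 66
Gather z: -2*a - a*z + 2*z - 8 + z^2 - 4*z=-2*a + z^2 + z*(-a - 2) - 8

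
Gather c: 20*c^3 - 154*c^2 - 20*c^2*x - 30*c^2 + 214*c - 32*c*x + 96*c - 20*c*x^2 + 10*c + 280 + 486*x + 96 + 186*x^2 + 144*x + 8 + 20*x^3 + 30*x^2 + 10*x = 20*c^3 + c^2*(-20*x - 184) + c*(-20*x^2 - 32*x + 320) + 20*x^3 + 216*x^2 + 640*x + 384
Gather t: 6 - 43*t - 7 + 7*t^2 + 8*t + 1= 7*t^2 - 35*t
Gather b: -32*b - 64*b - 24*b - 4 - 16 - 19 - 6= -120*b - 45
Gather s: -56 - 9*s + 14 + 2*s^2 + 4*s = 2*s^2 - 5*s - 42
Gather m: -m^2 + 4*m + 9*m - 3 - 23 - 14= -m^2 + 13*m - 40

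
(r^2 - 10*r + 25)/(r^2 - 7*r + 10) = (r - 5)/(r - 2)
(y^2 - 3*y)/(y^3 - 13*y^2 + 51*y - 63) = y/(y^2 - 10*y + 21)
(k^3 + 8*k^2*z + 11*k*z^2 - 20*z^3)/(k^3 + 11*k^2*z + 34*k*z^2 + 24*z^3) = (k^2 + 4*k*z - 5*z^2)/(k^2 + 7*k*z + 6*z^2)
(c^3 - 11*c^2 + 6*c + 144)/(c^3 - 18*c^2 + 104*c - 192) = (c + 3)/(c - 4)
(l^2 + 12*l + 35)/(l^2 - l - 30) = (l + 7)/(l - 6)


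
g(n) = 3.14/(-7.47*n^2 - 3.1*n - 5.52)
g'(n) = 3.14*(14.94*n + 3.1)/(-7.47*n^2 - 3.1*n - 5.52)^2 = (46.9116*n + 9.734)/(7.47*n^2 + 3.1*n + 5.52)^2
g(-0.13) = -0.60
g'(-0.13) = 0.13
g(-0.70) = -0.45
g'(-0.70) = -0.47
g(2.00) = -0.08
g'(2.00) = 0.06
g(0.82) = -0.24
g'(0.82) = 0.28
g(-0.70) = -0.45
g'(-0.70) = -0.47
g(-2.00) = -0.11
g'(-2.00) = -0.10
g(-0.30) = -0.60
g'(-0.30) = -0.16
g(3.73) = -0.03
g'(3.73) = 0.01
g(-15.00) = -0.00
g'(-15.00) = -0.00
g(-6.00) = -0.01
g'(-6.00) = -0.00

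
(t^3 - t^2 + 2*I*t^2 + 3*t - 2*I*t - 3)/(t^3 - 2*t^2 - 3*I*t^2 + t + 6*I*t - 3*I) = (t^2 + 2*I*t + 3)/(t^2 - t*(1 + 3*I) + 3*I)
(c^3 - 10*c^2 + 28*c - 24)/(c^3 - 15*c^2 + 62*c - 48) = (c^2 - 4*c + 4)/(c^2 - 9*c + 8)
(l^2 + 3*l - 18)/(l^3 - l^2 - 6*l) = (l + 6)/(l*(l + 2))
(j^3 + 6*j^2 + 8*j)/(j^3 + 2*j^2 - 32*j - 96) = j*(j + 2)/(j^2 - 2*j - 24)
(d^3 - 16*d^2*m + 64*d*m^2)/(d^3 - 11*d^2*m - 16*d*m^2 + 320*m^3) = d/(d + 5*m)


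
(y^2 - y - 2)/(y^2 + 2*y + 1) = (y - 2)/(y + 1)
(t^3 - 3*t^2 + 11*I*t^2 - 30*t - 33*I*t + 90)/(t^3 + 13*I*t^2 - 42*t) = (t^2 + t*(-3 + 5*I) - 15*I)/(t*(t + 7*I))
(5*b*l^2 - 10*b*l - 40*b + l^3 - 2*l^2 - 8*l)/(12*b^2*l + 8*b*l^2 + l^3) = (5*b*l^2 - 10*b*l - 40*b + l^3 - 2*l^2 - 8*l)/(l*(12*b^2 + 8*b*l + l^2))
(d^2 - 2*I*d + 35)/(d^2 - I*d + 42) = (d + 5*I)/(d + 6*I)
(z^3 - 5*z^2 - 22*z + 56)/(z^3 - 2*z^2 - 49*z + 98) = (z + 4)/(z + 7)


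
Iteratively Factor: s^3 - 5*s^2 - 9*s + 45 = (s - 3)*(s^2 - 2*s - 15) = (s - 5)*(s - 3)*(s + 3)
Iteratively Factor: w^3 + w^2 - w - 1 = (w + 1)*(w^2 - 1) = (w - 1)*(w + 1)*(w + 1)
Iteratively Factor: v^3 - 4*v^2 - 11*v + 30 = (v - 2)*(v^2 - 2*v - 15) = (v - 2)*(v + 3)*(v - 5)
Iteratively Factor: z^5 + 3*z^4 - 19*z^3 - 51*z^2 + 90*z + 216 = (z + 2)*(z^4 + z^3 - 21*z^2 - 9*z + 108) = (z + 2)*(z + 3)*(z^3 - 2*z^2 - 15*z + 36) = (z - 3)*(z + 2)*(z + 3)*(z^2 + z - 12) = (z - 3)^2*(z + 2)*(z + 3)*(z + 4)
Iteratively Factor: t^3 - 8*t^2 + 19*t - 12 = (t - 4)*(t^2 - 4*t + 3) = (t - 4)*(t - 3)*(t - 1)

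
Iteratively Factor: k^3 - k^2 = (k)*(k^2 - k) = k^2*(k - 1)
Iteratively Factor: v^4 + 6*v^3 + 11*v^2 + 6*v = (v)*(v^3 + 6*v^2 + 11*v + 6) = v*(v + 3)*(v^2 + 3*v + 2) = v*(v + 1)*(v + 3)*(v + 2)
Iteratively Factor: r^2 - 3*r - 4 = (r - 4)*(r + 1)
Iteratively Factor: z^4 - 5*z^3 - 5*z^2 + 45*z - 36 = (z - 3)*(z^3 - 2*z^2 - 11*z + 12) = (z - 3)*(z - 1)*(z^2 - z - 12) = (z - 3)*(z - 1)*(z + 3)*(z - 4)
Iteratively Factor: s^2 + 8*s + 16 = (s + 4)*(s + 4)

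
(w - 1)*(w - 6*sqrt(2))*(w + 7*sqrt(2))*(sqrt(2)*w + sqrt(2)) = sqrt(2)*w^4 + 2*w^3 - 85*sqrt(2)*w^2 - 2*w + 84*sqrt(2)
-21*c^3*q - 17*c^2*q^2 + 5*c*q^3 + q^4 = q*(-3*c + q)*(c + q)*(7*c + q)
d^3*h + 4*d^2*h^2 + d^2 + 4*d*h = d*(d + 4*h)*(d*h + 1)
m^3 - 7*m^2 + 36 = (m - 6)*(m - 3)*(m + 2)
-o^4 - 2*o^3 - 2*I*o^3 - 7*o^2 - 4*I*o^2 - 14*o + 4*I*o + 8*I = (o + 2)*(o + 4*I)*(I*o + 1)^2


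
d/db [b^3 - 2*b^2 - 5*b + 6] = 3*b^2 - 4*b - 5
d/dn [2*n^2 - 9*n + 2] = 4*n - 9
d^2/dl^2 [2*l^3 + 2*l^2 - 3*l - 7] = 12*l + 4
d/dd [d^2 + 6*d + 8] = 2*d + 6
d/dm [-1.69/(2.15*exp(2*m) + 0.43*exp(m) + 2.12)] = (7.267*exp(m) + 0.7267)*exp(m)/(2.15*exp(2*m) + 0.43*exp(m) + 2.12)^2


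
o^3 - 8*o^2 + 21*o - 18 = (o - 3)^2*(o - 2)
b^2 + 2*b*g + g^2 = (b + g)^2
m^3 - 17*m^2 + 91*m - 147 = (m - 7)^2*(m - 3)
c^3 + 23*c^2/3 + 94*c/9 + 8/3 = (c + 1/3)*(c + 4/3)*(c + 6)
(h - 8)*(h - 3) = h^2 - 11*h + 24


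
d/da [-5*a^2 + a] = 1 - 10*a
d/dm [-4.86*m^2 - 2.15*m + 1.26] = -9.72*m - 2.15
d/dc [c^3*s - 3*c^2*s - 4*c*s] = s*(3*c^2 - 6*c - 4)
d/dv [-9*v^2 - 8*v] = -18*v - 8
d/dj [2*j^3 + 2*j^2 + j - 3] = 6*j^2 + 4*j + 1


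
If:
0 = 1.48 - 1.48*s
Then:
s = 1.00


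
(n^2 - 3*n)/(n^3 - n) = (n - 3)/(n^2 - 1)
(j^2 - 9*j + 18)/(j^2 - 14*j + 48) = (j - 3)/(j - 8)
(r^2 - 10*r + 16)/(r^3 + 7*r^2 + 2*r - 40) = (r - 8)/(r^2 + 9*r + 20)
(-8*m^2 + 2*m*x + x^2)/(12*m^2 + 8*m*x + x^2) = (-8*m^2 + 2*m*x + x^2)/(12*m^2 + 8*m*x + x^2)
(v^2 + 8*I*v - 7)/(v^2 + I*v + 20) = (v^2 + 8*I*v - 7)/(v^2 + I*v + 20)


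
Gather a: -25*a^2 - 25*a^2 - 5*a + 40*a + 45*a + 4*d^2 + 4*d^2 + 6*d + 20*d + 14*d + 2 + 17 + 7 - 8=-50*a^2 + 80*a + 8*d^2 + 40*d + 18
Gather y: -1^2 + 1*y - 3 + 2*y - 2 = 3*y - 6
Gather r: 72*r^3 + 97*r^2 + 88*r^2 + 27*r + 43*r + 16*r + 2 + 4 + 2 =72*r^3 + 185*r^2 + 86*r + 8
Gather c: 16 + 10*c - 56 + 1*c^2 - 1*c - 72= c^2 + 9*c - 112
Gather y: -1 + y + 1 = y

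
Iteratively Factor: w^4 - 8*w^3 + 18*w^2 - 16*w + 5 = (w - 1)*(w^3 - 7*w^2 + 11*w - 5) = (w - 1)^2*(w^2 - 6*w + 5) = (w - 1)^3*(w - 5)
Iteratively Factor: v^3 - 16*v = (v + 4)*(v^2 - 4*v) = (v - 4)*(v + 4)*(v)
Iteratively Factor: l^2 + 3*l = (l + 3)*(l)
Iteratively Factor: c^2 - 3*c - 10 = (c + 2)*(c - 5)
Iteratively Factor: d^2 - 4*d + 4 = (d - 2)*(d - 2)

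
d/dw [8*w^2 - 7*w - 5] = 16*w - 7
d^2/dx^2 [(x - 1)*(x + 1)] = 2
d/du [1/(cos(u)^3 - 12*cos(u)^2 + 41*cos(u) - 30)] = (3*cos(u)^2 - 24*cos(u) + 41)*sin(u)/(cos(u)^3 - 12*cos(u)^2 + 41*cos(u) - 30)^2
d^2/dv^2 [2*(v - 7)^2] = 4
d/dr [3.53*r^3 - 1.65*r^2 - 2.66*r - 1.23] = 10.59*r^2 - 3.3*r - 2.66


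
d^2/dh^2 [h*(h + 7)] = 2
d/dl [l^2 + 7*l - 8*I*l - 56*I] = 2*l + 7 - 8*I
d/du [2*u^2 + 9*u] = 4*u + 9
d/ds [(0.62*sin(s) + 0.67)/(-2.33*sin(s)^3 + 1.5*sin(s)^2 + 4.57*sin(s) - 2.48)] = (2.8892*sin(s)^3 + 3.7533*sin(s)^2 - 2.01*sin(s) - 4.5995)*cos(s)/(5.4289*sin(s)^6 - 6.99*sin(s)^5 - 19.0462*sin(s)^4 + 25.2668*sin(s)^3 + 13.4449*sin(s)^2 - 22.6672*sin(s) + 6.1504)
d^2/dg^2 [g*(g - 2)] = 2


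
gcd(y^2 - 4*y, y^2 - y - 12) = y - 4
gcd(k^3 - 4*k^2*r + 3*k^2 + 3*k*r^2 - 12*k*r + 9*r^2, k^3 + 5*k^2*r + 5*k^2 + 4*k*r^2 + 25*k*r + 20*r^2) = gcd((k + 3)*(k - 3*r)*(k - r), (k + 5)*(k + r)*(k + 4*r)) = 1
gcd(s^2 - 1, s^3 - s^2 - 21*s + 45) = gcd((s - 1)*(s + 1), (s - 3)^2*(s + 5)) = 1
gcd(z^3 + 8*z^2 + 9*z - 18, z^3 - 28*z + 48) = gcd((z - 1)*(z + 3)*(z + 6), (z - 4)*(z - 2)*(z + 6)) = z + 6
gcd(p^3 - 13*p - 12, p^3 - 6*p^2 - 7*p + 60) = p^2 - p - 12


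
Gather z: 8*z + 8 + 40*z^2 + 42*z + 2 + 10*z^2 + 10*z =50*z^2 + 60*z + 10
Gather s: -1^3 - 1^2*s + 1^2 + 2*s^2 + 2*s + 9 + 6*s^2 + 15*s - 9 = 8*s^2 + 16*s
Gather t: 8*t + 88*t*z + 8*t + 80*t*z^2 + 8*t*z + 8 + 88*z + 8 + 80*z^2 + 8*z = t*(80*z^2 + 96*z + 16) + 80*z^2 + 96*z + 16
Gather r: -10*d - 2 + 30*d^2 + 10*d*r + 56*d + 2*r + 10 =30*d^2 + 46*d + r*(10*d + 2) + 8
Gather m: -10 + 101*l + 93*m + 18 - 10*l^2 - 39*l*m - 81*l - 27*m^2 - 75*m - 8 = -10*l^2 + 20*l - 27*m^2 + m*(18 - 39*l)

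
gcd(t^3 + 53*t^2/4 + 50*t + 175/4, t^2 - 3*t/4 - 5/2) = t + 5/4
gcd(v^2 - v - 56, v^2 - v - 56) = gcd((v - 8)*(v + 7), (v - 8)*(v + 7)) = v^2 - v - 56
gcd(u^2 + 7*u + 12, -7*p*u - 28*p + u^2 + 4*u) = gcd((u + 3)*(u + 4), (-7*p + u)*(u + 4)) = u + 4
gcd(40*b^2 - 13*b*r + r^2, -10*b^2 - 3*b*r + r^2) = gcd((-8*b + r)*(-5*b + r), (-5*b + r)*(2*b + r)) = -5*b + r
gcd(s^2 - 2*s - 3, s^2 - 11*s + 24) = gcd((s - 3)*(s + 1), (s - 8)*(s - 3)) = s - 3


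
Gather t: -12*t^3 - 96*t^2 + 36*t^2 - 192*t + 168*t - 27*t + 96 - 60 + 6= -12*t^3 - 60*t^2 - 51*t + 42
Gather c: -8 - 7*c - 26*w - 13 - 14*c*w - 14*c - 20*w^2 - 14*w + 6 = c*(-14*w - 21) - 20*w^2 - 40*w - 15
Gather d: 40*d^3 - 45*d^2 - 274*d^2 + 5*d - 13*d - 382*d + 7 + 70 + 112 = 40*d^3 - 319*d^2 - 390*d + 189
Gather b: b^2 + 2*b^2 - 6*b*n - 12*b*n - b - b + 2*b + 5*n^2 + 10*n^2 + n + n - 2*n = 3*b^2 - 18*b*n + 15*n^2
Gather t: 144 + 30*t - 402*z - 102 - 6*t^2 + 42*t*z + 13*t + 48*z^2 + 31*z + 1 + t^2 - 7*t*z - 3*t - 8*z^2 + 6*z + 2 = -5*t^2 + t*(35*z + 40) + 40*z^2 - 365*z + 45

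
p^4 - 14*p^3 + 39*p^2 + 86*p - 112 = (p - 8)*(p - 7)*(p - 1)*(p + 2)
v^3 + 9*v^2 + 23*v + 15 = (v + 1)*(v + 3)*(v + 5)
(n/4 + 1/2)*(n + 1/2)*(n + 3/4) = n^3/4 + 13*n^2/16 + 23*n/32 + 3/16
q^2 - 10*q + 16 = (q - 8)*(q - 2)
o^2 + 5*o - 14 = (o - 2)*(o + 7)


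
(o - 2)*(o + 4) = o^2 + 2*o - 8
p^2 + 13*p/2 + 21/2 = (p + 3)*(p + 7/2)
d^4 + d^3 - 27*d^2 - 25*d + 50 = (d - 5)*(d - 1)*(d + 2)*(d + 5)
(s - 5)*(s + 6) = s^2 + s - 30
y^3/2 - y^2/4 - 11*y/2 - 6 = (y/2 + 1)*(y - 4)*(y + 3/2)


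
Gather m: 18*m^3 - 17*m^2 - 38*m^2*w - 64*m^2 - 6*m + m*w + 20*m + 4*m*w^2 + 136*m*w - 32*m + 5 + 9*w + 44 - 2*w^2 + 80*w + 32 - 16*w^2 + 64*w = 18*m^3 + m^2*(-38*w - 81) + m*(4*w^2 + 137*w - 18) - 18*w^2 + 153*w + 81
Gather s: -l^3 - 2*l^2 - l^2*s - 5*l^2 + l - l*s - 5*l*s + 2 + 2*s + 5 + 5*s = -l^3 - 7*l^2 + l + s*(-l^2 - 6*l + 7) + 7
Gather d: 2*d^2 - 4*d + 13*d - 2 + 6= 2*d^2 + 9*d + 4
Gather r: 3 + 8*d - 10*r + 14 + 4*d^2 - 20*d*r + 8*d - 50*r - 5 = 4*d^2 + 16*d + r*(-20*d - 60) + 12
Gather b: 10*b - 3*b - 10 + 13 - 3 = 7*b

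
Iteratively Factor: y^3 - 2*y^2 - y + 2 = (y - 1)*(y^2 - y - 2) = (y - 2)*(y - 1)*(y + 1)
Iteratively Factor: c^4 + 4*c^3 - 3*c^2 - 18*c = (c)*(c^3 + 4*c^2 - 3*c - 18) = c*(c + 3)*(c^2 + c - 6) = c*(c + 3)^2*(c - 2)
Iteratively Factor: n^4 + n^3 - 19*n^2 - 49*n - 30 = (n + 1)*(n^3 - 19*n - 30) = (n + 1)*(n + 3)*(n^2 - 3*n - 10) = (n + 1)*(n + 2)*(n + 3)*(n - 5)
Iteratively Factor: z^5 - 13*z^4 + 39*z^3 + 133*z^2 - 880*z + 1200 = (z - 3)*(z^4 - 10*z^3 + 9*z^2 + 160*z - 400) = (z - 3)*(z + 4)*(z^3 - 14*z^2 + 65*z - 100) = (z - 5)*(z - 3)*(z + 4)*(z^2 - 9*z + 20) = (z - 5)*(z - 4)*(z - 3)*(z + 4)*(z - 5)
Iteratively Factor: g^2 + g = (g + 1)*(g)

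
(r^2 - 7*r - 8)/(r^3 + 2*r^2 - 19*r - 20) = (r - 8)/(r^2 + r - 20)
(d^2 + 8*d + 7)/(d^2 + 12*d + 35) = (d + 1)/(d + 5)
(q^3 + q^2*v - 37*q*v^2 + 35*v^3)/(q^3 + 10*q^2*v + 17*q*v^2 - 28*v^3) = (q - 5*v)/(q + 4*v)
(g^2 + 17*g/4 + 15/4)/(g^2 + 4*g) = (4*g^2 + 17*g + 15)/(4*g*(g + 4))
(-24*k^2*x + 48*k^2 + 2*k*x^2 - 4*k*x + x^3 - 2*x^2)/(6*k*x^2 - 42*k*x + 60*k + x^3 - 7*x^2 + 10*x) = (-4*k + x)/(x - 5)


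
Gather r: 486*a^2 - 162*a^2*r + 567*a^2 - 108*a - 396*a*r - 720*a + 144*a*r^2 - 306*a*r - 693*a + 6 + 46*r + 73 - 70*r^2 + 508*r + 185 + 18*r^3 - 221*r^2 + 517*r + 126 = 1053*a^2 - 1521*a + 18*r^3 + r^2*(144*a - 291) + r*(-162*a^2 - 702*a + 1071) + 390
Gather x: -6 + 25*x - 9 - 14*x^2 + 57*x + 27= -14*x^2 + 82*x + 12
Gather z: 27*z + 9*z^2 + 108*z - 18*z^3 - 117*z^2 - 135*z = -18*z^3 - 108*z^2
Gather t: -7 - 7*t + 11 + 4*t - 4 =-3*t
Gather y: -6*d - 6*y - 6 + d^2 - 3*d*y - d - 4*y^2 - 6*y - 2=d^2 - 7*d - 4*y^2 + y*(-3*d - 12) - 8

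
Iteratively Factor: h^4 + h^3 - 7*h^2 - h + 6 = (h + 1)*(h^3 - 7*h + 6) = (h - 1)*(h + 1)*(h^2 + h - 6) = (h - 2)*(h - 1)*(h + 1)*(h + 3)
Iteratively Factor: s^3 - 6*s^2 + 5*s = (s - 5)*(s^2 - s) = (s - 5)*(s - 1)*(s)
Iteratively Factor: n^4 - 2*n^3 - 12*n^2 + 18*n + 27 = (n + 3)*(n^3 - 5*n^2 + 3*n + 9) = (n - 3)*(n + 3)*(n^2 - 2*n - 3) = (n - 3)*(n + 1)*(n + 3)*(n - 3)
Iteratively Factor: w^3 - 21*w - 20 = (w - 5)*(w^2 + 5*w + 4) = (w - 5)*(w + 4)*(w + 1)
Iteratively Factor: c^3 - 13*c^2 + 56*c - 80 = (c - 5)*(c^2 - 8*c + 16) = (c - 5)*(c - 4)*(c - 4)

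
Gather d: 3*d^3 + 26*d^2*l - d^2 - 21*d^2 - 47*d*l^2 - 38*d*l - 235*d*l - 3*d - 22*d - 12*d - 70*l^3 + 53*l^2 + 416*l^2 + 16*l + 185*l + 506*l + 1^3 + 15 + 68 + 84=3*d^3 + d^2*(26*l - 22) + d*(-47*l^2 - 273*l - 37) - 70*l^3 + 469*l^2 + 707*l + 168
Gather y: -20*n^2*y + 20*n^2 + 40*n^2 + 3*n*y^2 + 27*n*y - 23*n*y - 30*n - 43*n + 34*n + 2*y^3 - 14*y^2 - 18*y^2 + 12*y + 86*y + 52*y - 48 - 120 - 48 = 60*n^2 - 39*n + 2*y^3 + y^2*(3*n - 32) + y*(-20*n^2 + 4*n + 150) - 216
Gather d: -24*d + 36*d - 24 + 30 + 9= 12*d + 15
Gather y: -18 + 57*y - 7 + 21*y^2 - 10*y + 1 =21*y^2 + 47*y - 24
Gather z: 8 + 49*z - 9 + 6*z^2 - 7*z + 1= 6*z^2 + 42*z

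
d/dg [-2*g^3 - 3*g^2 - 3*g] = -6*g^2 - 6*g - 3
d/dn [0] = 0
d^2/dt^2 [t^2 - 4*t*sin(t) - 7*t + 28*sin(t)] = 4*t*sin(t) - 28*sin(t) - 8*cos(t) + 2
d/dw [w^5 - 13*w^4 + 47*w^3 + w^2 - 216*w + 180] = 5*w^4 - 52*w^3 + 141*w^2 + 2*w - 216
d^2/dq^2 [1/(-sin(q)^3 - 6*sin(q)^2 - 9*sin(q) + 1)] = 3*(3*sin(q)^6 + 22*sin(q)^5 + 50*sin(q)^4 + 25*sin(q)^3 - 55*sin(q)^2 - 107*sin(q) - 58)/(sin(q)^3 + 6*sin(q)^2 + 9*sin(q) - 1)^3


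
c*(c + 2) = c^2 + 2*c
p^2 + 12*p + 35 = (p + 5)*(p + 7)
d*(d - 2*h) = d^2 - 2*d*h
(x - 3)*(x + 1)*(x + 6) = x^3 + 4*x^2 - 15*x - 18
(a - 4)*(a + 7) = a^2 + 3*a - 28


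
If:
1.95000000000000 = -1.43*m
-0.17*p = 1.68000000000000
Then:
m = -1.36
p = -9.88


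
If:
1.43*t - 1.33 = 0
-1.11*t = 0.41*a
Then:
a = -2.52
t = 0.93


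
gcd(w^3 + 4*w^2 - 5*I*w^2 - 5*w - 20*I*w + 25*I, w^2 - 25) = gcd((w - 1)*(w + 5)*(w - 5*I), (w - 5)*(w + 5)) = w + 5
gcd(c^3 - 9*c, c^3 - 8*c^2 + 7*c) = c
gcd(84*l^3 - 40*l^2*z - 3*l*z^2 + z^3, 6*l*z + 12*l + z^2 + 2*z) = 6*l + z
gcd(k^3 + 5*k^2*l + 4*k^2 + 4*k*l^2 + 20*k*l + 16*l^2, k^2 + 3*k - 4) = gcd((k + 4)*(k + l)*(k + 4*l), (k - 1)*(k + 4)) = k + 4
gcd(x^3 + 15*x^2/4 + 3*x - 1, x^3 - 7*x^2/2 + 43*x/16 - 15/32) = x - 1/4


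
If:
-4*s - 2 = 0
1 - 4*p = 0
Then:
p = 1/4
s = -1/2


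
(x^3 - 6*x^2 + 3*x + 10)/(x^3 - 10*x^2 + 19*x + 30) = (x - 2)/(x - 6)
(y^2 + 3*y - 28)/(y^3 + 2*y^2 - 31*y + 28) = 1/(y - 1)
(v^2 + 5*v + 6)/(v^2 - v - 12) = (v + 2)/(v - 4)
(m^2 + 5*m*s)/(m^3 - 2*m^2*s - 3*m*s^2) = (-m - 5*s)/(-m^2 + 2*m*s + 3*s^2)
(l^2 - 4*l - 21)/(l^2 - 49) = (l + 3)/(l + 7)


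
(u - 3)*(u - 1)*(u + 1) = u^3 - 3*u^2 - u + 3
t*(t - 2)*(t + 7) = t^3 + 5*t^2 - 14*t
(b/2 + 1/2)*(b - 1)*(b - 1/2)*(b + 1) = b^4/2 + b^3/4 - 3*b^2/4 - b/4 + 1/4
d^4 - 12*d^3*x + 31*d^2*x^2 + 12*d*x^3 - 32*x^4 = (d - 8*x)*(d - 4*x)*(d - x)*(d + x)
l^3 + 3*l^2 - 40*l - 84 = (l - 6)*(l + 2)*(l + 7)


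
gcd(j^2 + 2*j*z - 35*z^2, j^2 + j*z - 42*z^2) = j + 7*z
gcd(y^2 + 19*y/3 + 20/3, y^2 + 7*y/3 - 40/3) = y + 5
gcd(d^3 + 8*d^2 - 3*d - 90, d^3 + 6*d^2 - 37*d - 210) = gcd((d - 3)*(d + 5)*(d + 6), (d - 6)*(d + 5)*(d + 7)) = d + 5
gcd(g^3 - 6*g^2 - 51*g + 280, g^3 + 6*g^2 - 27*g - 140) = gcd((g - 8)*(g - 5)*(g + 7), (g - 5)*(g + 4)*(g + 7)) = g^2 + 2*g - 35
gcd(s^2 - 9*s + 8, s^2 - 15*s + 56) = s - 8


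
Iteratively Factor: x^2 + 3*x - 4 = (x + 4)*(x - 1)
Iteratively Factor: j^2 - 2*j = (j - 2)*(j)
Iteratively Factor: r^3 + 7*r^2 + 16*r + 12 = (r + 3)*(r^2 + 4*r + 4) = (r + 2)*(r + 3)*(r + 2)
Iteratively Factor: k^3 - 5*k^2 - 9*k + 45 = (k - 3)*(k^2 - 2*k - 15) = (k - 3)*(k + 3)*(k - 5)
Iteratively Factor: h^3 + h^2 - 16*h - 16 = (h + 4)*(h^2 - 3*h - 4) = (h + 1)*(h + 4)*(h - 4)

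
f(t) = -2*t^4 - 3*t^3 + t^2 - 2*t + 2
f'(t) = -8*t^3 - 9*t^2 + 2*t - 2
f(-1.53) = 7.19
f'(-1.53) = 2.52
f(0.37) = 1.21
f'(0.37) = -2.90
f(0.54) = 0.57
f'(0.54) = -4.80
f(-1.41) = 7.31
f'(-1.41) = -0.29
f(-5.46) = -1246.42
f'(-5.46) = 1020.95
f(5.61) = -2488.41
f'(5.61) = -1686.50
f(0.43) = 1.02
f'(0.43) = -3.44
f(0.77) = -1.02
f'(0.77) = -9.45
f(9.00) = -15244.00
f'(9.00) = -6545.00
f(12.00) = -46534.00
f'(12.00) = -15098.00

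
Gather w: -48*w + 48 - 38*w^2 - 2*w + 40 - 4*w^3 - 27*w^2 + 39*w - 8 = -4*w^3 - 65*w^2 - 11*w + 80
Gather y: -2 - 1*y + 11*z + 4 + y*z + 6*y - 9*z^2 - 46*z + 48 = y*(z + 5) - 9*z^2 - 35*z + 50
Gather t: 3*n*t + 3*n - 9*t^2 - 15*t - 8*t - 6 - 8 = 3*n - 9*t^2 + t*(3*n - 23) - 14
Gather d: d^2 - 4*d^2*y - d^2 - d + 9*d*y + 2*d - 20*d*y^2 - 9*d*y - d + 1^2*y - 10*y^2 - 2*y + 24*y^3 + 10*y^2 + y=-4*d^2*y - 20*d*y^2 + 24*y^3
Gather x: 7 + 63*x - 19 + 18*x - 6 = 81*x - 18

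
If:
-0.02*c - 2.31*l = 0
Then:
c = -115.5*l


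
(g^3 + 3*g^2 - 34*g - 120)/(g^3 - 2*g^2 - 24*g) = (g + 5)/g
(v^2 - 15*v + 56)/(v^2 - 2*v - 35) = (v - 8)/(v + 5)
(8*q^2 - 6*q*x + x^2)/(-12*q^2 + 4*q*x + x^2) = (-4*q + x)/(6*q + x)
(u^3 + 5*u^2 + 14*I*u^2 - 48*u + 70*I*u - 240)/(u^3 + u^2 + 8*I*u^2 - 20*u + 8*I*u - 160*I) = (u + 6*I)/(u - 4)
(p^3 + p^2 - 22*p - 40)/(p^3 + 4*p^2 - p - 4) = (p^2 - 3*p - 10)/(p^2 - 1)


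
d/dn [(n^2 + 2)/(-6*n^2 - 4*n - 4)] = (-n^2 + 4*n + 2)/(9*n^4 + 12*n^3 + 16*n^2 + 8*n + 4)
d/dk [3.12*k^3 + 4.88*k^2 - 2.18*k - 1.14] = 9.36*k^2 + 9.76*k - 2.18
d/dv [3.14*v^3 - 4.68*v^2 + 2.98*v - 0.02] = 9.42*v^2 - 9.36*v + 2.98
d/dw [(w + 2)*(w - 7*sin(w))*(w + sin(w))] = (w + 2)*(w - 7*sin(w))*(cos(w) + 1) - (w + 2)*(w + sin(w))*(7*cos(w) - 1) + (w - 7*sin(w))*(w + sin(w))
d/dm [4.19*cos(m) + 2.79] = -4.19*sin(m)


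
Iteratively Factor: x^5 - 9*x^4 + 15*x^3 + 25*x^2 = (x - 5)*(x^4 - 4*x^3 - 5*x^2) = x*(x - 5)*(x^3 - 4*x^2 - 5*x) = x^2*(x - 5)*(x^2 - 4*x - 5) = x^2*(x - 5)^2*(x + 1)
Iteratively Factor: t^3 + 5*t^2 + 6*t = (t + 2)*(t^2 + 3*t) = t*(t + 2)*(t + 3)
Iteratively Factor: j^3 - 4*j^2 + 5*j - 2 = (j - 2)*(j^2 - 2*j + 1) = (j - 2)*(j - 1)*(j - 1)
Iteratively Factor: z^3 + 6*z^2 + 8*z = (z + 2)*(z^2 + 4*z) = z*(z + 2)*(z + 4)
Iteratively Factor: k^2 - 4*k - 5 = (k + 1)*(k - 5)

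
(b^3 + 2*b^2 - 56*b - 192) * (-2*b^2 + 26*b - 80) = -2*b^5 + 22*b^4 + 84*b^3 - 1232*b^2 - 512*b + 15360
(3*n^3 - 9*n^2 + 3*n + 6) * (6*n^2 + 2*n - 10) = 18*n^5 - 48*n^4 - 30*n^3 + 132*n^2 - 18*n - 60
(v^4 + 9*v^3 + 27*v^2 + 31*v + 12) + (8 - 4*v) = v^4 + 9*v^3 + 27*v^2 + 27*v + 20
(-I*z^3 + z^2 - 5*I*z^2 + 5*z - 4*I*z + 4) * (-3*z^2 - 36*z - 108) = 3*I*z^5 - 3*z^4 + 51*I*z^4 - 51*z^3 + 300*I*z^3 - 300*z^2 + 684*I*z^2 - 684*z + 432*I*z - 432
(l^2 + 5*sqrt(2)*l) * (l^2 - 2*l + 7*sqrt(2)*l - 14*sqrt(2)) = l^4 - 2*l^3 + 12*sqrt(2)*l^3 - 24*sqrt(2)*l^2 + 70*l^2 - 140*l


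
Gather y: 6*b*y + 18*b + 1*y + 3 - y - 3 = 6*b*y + 18*b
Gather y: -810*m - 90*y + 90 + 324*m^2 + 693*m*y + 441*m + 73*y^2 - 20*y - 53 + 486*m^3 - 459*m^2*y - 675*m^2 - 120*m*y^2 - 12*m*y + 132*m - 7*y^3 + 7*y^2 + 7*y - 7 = 486*m^3 - 351*m^2 - 237*m - 7*y^3 + y^2*(80 - 120*m) + y*(-459*m^2 + 681*m - 103) + 30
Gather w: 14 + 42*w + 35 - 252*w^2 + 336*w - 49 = -252*w^2 + 378*w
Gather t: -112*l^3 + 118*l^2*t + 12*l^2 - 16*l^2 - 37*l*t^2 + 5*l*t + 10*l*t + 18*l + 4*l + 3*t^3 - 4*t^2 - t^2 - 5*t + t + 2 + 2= -112*l^3 - 4*l^2 + 22*l + 3*t^3 + t^2*(-37*l - 5) + t*(118*l^2 + 15*l - 4) + 4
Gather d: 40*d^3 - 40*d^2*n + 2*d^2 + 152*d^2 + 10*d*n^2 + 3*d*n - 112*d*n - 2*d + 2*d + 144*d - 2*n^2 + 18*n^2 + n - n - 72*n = 40*d^3 + d^2*(154 - 40*n) + d*(10*n^2 - 109*n + 144) + 16*n^2 - 72*n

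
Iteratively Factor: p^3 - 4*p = (p)*(p^2 - 4) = p*(p + 2)*(p - 2)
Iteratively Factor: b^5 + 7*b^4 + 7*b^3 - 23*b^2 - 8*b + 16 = (b - 1)*(b^4 + 8*b^3 + 15*b^2 - 8*b - 16) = (b - 1)^2*(b^3 + 9*b^2 + 24*b + 16) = (b - 1)^2*(b + 4)*(b^2 + 5*b + 4) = (b - 1)^2*(b + 1)*(b + 4)*(b + 4)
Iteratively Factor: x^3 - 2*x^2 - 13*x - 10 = (x + 1)*(x^2 - 3*x - 10) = (x + 1)*(x + 2)*(x - 5)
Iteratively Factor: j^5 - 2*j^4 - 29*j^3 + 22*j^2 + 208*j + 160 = (j - 5)*(j^4 + 3*j^3 - 14*j^2 - 48*j - 32) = (j - 5)*(j + 2)*(j^3 + j^2 - 16*j - 16) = (j - 5)*(j + 2)*(j + 4)*(j^2 - 3*j - 4) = (j - 5)*(j + 1)*(j + 2)*(j + 4)*(j - 4)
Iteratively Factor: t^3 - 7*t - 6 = (t + 1)*(t^2 - t - 6) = (t + 1)*(t + 2)*(t - 3)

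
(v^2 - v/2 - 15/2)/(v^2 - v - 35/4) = 2*(v - 3)/(2*v - 7)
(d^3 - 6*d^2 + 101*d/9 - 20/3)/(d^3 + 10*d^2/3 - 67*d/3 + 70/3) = (d^2 - 13*d/3 + 4)/(d^2 + 5*d - 14)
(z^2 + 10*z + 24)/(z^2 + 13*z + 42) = (z + 4)/(z + 7)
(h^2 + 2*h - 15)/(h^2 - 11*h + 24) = (h + 5)/(h - 8)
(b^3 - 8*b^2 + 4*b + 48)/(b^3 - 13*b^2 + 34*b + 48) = (b^2 - 2*b - 8)/(b^2 - 7*b - 8)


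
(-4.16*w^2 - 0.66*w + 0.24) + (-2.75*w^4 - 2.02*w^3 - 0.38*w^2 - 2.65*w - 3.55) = -2.75*w^4 - 2.02*w^3 - 4.54*w^2 - 3.31*w - 3.31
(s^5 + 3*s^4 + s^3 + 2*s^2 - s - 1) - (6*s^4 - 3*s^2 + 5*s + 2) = s^5 - 3*s^4 + s^3 + 5*s^2 - 6*s - 3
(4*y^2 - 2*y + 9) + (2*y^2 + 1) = 6*y^2 - 2*y + 10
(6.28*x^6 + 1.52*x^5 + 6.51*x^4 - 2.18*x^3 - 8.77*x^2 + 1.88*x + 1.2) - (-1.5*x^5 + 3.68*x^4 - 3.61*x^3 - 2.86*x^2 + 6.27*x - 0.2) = 6.28*x^6 + 3.02*x^5 + 2.83*x^4 + 1.43*x^3 - 5.91*x^2 - 4.39*x + 1.4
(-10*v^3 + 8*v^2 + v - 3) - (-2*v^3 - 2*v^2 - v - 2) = -8*v^3 + 10*v^2 + 2*v - 1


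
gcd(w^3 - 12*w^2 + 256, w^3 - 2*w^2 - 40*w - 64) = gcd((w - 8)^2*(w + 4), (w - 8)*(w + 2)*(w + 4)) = w^2 - 4*w - 32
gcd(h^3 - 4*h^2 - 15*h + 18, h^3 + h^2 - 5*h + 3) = h^2 + 2*h - 3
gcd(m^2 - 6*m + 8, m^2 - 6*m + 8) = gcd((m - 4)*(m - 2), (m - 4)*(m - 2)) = m^2 - 6*m + 8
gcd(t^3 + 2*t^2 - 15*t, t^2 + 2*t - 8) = 1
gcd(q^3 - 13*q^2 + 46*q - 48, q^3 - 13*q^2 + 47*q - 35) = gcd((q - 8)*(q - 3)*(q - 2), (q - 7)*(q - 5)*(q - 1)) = 1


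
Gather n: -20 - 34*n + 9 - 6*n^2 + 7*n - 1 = -6*n^2 - 27*n - 12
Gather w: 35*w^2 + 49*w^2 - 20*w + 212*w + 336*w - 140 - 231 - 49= 84*w^2 + 528*w - 420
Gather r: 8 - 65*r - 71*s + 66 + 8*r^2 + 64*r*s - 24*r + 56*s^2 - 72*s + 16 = 8*r^2 + r*(64*s - 89) + 56*s^2 - 143*s + 90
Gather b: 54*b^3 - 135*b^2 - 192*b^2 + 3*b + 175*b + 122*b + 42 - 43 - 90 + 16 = 54*b^3 - 327*b^2 + 300*b - 75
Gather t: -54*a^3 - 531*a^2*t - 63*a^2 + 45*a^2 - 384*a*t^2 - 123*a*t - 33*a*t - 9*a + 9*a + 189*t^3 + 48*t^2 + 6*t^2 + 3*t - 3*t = -54*a^3 - 18*a^2 + 189*t^3 + t^2*(54 - 384*a) + t*(-531*a^2 - 156*a)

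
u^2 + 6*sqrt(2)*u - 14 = (u - sqrt(2))*(u + 7*sqrt(2))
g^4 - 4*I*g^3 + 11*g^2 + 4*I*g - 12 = (g - 1)*(g + 1)*(g - 6*I)*(g + 2*I)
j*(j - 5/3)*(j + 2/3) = j^3 - j^2 - 10*j/9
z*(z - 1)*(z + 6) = z^3 + 5*z^2 - 6*z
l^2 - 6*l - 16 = (l - 8)*(l + 2)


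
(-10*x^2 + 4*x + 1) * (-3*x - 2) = 30*x^3 + 8*x^2 - 11*x - 2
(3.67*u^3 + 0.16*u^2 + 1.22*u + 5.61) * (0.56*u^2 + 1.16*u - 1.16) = 2.0552*u^5 + 4.3468*u^4 - 3.3884*u^3 + 4.3712*u^2 + 5.0924*u - 6.5076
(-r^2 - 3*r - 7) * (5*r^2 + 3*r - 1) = -5*r^4 - 18*r^3 - 43*r^2 - 18*r + 7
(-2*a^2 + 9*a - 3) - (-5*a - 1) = -2*a^2 + 14*a - 2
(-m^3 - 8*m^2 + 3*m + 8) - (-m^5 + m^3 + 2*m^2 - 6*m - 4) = m^5 - 2*m^3 - 10*m^2 + 9*m + 12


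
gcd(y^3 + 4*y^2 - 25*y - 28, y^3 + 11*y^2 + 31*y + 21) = y^2 + 8*y + 7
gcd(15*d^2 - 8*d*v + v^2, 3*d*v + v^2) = 1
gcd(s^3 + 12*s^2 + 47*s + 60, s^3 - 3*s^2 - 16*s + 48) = s + 4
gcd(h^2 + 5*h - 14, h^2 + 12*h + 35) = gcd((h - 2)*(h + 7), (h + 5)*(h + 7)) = h + 7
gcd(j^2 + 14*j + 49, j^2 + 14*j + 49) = j^2 + 14*j + 49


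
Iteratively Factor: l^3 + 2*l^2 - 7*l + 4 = (l - 1)*(l^2 + 3*l - 4) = (l - 1)*(l + 4)*(l - 1)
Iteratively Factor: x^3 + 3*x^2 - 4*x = (x - 1)*(x^2 + 4*x) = (x - 1)*(x + 4)*(x)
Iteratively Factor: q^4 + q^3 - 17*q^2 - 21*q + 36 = (q - 1)*(q^3 + 2*q^2 - 15*q - 36) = (q - 1)*(q + 3)*(q^2 - q - 12) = (q - 1)*(q + 3)^2*(q - 4)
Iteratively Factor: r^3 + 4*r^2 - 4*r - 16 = (r - 2)*(r^2 + 6*r + 8) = (r - 2)*(r + 2)*(r + 4)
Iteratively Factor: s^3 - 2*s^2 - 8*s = (s + 2)*(s^2 - 4*s) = s*(s + 2)*(s - 4)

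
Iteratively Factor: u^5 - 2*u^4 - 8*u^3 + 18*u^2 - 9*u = (u)*(u^4 - 2*u^3 - 8*u^2 + 18*u - 9) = u*(u - 1)*(u^3 - u^2 - 9*u + 9) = u*(u - 1)^2*(u^2 - 9) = u*(u - 3)*(u - 1)^2*(u + 3)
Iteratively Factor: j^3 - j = (j - 1)*(j^2 + j) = (j - 1)*(j + 1)*(j)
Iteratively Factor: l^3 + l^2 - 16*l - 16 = (l - 4)*(l^2 + 5*l + 4) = (l - 4)*(l + 1)*(l + 4)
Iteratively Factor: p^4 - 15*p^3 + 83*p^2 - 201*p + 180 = (p - 4)*(p^3 - 11*p^2 + 39*p - 45) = (p - 4)*(p - 3)*(p^2 - 8*p + 15) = (p - 5)*(p - 4)*(p - 3)*(p - 3)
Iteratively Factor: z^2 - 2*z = (z - 2)*(z)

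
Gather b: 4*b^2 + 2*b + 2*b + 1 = 4*b^2 + 4*b + 1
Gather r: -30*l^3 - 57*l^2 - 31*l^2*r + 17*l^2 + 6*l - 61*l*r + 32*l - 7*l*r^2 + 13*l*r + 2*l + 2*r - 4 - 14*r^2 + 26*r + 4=-30*l^3 - 40*l^2 + 40*l + r^2*(-7*l - 14) + r*(-31*l^2 - 48*l + 28)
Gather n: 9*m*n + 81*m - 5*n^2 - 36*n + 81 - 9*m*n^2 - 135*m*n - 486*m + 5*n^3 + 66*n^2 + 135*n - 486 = -405*m + 5*n^3 + n^2*(61 - 9*m) + n*(99 - 126*m) - 405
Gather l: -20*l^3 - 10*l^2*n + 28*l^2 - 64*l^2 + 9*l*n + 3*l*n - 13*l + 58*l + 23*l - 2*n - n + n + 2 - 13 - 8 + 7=-20*l^3 + l^2*(-10*n - 36) + l*(12*n + 68) - 2*n - 12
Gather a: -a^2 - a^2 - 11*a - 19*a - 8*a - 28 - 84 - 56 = -2*a^2 - 38*a - 168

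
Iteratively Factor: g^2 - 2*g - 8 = (g - 4)*(g + 2)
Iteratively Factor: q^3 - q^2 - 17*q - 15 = (q - 5)*(q^2 + 4*q + 3) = (q - 5)*(q + 3)*(q + 1)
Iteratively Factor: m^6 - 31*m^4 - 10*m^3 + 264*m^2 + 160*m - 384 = (m - 4)*(m^5 + 4*m^4 - 15*m^3 - 70*m^2 - 16*m + 96) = (m - 4)*(m - 1)*(m^4 + 5*m^3 - 10*m^2 - 80*m - 96) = (m - 4)*(m - 1)*(m + 2)*(m^3 + 3*m^2 - 16*m - 48) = (m - 4)^2*(m - 1)*(m + 2)*(m^2 + 7*m + 12) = (m - 4)^2*(m - 1)*(m + 2)*(m + 3)*(m + 4)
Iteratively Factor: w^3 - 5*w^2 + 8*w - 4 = (w - 2)*(w^2 - 3*w + 2) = (w - 2)^2*(w - 1)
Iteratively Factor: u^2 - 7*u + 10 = (u - 2)*(u - 5)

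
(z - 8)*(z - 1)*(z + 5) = z^3 - 4*z^2 - 37*z + 40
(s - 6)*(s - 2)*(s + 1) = s^3 - 7*s^2 + 4*s + 12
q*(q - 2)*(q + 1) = q^3 - q^2 - 2*q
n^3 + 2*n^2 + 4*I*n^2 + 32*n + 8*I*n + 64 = (n + 2)*(n - 4*I)*(n + 8*I)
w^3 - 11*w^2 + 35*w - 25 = (w - 5)^2*(w - 1)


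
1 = 1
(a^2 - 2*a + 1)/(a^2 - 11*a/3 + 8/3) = 3*(a - 1)/(3*a - 8)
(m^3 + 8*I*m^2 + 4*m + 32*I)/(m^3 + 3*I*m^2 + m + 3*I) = (m^3 + 8*I*m^2 + 4*m + 32*I)/(m^3 + 3*I*m^2 + m + 3*I)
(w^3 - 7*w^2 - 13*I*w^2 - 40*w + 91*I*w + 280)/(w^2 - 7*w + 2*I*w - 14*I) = (w^2 - 13*I*w - 40)/(w + 2*I)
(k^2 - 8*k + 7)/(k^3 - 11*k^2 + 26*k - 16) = (k - 7)/(k^2 - 10*k + 16)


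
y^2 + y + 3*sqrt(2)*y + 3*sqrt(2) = (y + 1)*(y + 3*sqrt(2))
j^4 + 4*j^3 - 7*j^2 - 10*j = j*(j - 2)*(j + 1)*(j + 5)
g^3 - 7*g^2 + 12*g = g*(g - 4)*(g - 3)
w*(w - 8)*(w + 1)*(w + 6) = w^4 - w^3 - 50*w^2 - 48*w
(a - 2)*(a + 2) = a^2 - 4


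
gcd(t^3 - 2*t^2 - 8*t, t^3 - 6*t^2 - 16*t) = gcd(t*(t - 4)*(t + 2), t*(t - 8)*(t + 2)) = t^2 + 2*t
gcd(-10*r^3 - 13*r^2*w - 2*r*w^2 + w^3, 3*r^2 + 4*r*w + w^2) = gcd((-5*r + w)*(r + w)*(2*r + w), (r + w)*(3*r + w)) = r + w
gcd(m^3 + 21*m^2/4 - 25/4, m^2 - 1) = m - 1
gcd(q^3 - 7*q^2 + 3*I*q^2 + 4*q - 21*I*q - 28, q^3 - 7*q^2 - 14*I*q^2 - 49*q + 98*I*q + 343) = q - 7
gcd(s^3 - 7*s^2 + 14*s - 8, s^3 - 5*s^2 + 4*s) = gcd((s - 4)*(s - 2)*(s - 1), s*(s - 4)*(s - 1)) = s^2 - 5*s + 4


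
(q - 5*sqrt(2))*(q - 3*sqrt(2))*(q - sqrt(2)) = q^3 - 9*sqrt(2)*q^2 + 46*q - 30*sqrt(2)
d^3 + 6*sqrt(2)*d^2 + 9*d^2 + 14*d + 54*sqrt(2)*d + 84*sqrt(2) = (d + 2)*(d + 7)*(d + 6*sqrt(2))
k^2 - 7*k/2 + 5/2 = (k - 5/2)*(k - 1)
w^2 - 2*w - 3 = (w - 3)*(w + 1)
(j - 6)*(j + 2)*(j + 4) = j^3 - 28*j - 48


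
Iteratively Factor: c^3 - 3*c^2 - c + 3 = (c + 1)*(c^2 - 4*c + 3) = (c - 3)*(c + 1)*(c - 1)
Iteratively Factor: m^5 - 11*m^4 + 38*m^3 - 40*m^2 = (m)*(m^4 - 11*m^3 + 38*m^2 - 40*m) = m*(m - 4)*(m^3 - 7*m^2 + 10*m) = m^2*(m - 4)*(m^2 - 7*m + 10) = m^2*(m - 4)*(m - 2)*(m - 5)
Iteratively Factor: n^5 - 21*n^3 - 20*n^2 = (n)*(n^4 - 21*n^2 - 20*n) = n*(n + 1)*(n^3 - n^2 - 20*n) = n^2*(n + 1)*(n^2 - n - 20) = n^2*(n - 5)*(n + 1)*(n + 4)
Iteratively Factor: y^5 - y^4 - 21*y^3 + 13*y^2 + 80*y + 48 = (y + 1)*(y^4 - 2*y^3 - 19*y^2 + 32*y + 48) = (y - 4)*(y + 1)*(y^3 + 2*y^2 - 11*y - 12) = (y - 4)*(y + 1)*(y + 4)*(y^2 - 2*y - 3) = (y - 4)*(y + 1)^2*(y + 4)*(y - 3)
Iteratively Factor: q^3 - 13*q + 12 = (q - 3)*(q^2 + 3*q - 4) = (q - 3)*(q + 4)*(q - 1)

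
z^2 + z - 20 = (z - 4)*(z + 5)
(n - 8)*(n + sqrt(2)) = n^2 - 8*n + sqrt(2)*n - 8*sqrt(2)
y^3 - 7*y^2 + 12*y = y*(y - 4)*(y - 3)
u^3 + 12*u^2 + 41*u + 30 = (u + 1)*(u + 5)*(u + 6)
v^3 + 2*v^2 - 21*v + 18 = (v - 3)*(v - 1)*(v + 6)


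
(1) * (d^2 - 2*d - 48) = d^2 - 2*d - 48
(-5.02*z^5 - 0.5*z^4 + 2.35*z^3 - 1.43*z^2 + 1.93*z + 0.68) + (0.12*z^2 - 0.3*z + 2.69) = -5.02*z^5 - 0.5*z^4 + 2.35*z^3 - 1.31*z^2 + 1.63*z + 3.37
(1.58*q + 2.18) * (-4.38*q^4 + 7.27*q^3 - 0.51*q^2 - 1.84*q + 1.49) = -6.9204*q^5 + 1.9382*q^4 + 15.0428*q^3 - 4.019*q^2 - 1.657*q + 3.2482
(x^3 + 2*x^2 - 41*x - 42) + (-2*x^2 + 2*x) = x^3 - 39*x - 42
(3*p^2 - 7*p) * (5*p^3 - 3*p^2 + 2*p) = 15*p^5 - 44*p^4 + 27*p^3 - 14*p^2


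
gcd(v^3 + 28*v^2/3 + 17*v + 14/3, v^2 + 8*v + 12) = v + 2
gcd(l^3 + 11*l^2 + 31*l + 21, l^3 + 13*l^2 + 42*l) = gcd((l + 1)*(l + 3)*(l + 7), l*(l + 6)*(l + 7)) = l + 7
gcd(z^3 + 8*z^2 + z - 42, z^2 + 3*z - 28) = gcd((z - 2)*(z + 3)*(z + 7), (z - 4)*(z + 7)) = z + 7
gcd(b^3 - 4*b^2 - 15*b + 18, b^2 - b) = b - 1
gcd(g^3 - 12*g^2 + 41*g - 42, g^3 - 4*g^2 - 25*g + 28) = g - 7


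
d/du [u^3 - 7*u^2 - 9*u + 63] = 3*u^2 - 14*u - 9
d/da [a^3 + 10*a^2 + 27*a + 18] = 3*a^2 + 20*a + 27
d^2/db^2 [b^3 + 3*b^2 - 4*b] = 6*b + 6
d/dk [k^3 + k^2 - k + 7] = 3*k^2 + 2*k - 1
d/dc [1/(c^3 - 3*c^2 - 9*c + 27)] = 3*(-c^2 + 2*c + 3)/(c^3 - 3*c^2 - 9*c + 27)^2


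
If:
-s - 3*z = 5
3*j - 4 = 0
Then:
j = 4/3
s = -3*z - 5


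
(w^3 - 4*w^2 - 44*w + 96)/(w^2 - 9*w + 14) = (w^2 - 2*w - 48)/(w - 7)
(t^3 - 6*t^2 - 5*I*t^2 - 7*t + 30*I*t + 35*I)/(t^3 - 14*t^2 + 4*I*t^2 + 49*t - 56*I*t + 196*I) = (t^2 + t*(1 - 5*I) - 5*I)/(t^2 + t*(-7 + 4*I) - 28*I)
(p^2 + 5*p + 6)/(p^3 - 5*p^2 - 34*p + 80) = (p^2 + 5*p + 6)/(p^3 - 5*p^2 - 34*p + 80)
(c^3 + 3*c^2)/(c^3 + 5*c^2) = (c + 3)/(c + 5)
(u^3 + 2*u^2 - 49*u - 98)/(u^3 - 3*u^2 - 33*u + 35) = (u^2 + 9*u + 14)/(u^2 + 4*u - 5)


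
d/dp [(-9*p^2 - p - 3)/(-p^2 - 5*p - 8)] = (44*p^2 + 138*p - 7)/(p^4 + 10*p^3 + 41*p^2 + 80*p + 64)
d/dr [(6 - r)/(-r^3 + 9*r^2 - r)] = (r*(r^2 - 9*r + 1) - (r - 6)*(3*r^2 - 18*r + 1))/(r^2*(r^2 - 9*r + 1)^2)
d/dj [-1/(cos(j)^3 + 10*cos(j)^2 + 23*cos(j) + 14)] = (3*sin(j)^2 - 20*cos(j) - 26)*sin(j)/(cos(j)^3 + 10*cos(j)^2 + 23*cos(j) + 14)^2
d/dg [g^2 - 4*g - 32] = 2*g - 4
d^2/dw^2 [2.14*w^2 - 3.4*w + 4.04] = 4.28000000000000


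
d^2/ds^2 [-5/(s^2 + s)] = 10*(s*(s + 1) - (2*s + 1)^2)/(s^3*(s + 1)^3)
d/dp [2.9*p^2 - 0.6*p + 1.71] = 5.8*p - 0.6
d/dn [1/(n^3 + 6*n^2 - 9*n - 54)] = 3*(-n^2 - 4*n + 3)/(n^3 + 6*n^2 - 9*n - 54)^2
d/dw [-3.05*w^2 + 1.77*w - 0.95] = 1.77 - 6.1*w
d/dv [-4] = 0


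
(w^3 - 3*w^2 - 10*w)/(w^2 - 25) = w*(w + 2)/(w + 5)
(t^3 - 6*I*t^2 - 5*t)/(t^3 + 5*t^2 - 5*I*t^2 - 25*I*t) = (t - I)/(t + 5)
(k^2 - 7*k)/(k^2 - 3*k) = (k - 7)/(k - 3)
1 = 1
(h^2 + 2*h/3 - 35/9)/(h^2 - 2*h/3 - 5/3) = (h + 7/3)/(h + 1)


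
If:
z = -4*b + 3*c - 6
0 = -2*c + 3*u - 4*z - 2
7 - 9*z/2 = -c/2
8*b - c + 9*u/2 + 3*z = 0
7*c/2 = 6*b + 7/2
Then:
No Solution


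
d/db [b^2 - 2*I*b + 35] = 2*b - 2*I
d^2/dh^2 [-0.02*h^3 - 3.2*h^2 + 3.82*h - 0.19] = -0.12*h - 6.4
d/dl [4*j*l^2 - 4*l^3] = 4*l*(2*j - 3*l)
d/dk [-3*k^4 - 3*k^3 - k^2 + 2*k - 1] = -12*k^3 - 9*k^2 - 2*k + 2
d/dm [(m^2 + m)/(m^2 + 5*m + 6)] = 2*(2*m^2 + 6*m + 3)/(m^4 + 10*m^3 + 37*m^2 + 60*m + 36)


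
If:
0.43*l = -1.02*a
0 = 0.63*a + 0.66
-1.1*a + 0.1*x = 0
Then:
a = -1.05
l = 2.49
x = -11.52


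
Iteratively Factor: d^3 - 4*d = (d + 2)*(d^2 - 2*d) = (d - 2)*(d + 2)*(d)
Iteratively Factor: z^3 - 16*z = (z + 4)*(z^2 - 4*z) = z*(z + 4)*(z - 4)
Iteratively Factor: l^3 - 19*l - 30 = (l - 5)*(l^2 + 5*l + 6) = (l - 5)*(l + 2)*(l + 3)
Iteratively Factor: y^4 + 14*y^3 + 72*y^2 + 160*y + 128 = (y + 4)*(y^3 + 10*y^2 + 32*y + 32) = (y + 4)^2*(y^2 + 6*y + 8) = (y + 4)^3*(y + 2)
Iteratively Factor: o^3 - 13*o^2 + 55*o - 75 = (o - 5)*(o^2 - 8*o + 15) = (o - 5)^2*(o - 3)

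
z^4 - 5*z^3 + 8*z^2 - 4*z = z*(z - 2)^2*(z - 1)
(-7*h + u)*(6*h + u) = -42*h^2 - h*u + u^2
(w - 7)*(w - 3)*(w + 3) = w^3 - 7*w^2 - 9*w + 63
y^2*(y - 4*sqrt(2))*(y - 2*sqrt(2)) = y^4 - 6*sqrt(2)*y^3 + 16*y^2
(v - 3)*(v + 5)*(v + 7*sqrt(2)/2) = v^3 + 2*v^2 + 7*sqrt(2)*v^2/2 - 15*v + 7*sqrt(2)*v - 105*sqrt(2)/2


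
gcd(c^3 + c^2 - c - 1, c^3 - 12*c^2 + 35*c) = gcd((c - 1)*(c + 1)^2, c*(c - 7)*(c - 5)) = 1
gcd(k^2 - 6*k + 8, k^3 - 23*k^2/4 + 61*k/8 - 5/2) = k - 4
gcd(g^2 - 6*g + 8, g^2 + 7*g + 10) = 1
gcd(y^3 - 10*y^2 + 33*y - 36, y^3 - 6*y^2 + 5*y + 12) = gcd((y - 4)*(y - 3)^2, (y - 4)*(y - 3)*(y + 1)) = y^2 - 7*y + 12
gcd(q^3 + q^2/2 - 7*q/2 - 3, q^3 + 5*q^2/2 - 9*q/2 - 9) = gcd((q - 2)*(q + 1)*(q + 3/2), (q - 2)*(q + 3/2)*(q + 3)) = q^2 - q/2 - 3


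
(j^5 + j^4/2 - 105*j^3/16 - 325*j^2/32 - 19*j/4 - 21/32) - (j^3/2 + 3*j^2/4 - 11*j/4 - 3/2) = j^5 + j^4/2 - 113*j^3/16 - 349*j^2/32 - 2*j + 27/32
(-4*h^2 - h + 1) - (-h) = 1 - 4*h^2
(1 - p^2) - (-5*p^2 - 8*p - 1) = 4*p^2 + 8*p + 2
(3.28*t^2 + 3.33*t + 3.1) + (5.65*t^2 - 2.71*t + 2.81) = 8.93*t^2 + 0.62*t + 5.91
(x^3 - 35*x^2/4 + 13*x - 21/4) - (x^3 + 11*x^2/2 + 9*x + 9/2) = -57*x^2/4 + 4*x - 39/4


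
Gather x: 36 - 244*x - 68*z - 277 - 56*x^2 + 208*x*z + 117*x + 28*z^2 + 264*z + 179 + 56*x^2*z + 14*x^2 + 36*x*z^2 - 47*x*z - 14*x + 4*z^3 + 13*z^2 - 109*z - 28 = x^2*(56*z - 42) + x*(36*z^2 + 161*z - 141) + 4*z^3 + 41*z^2 + 87*z - 90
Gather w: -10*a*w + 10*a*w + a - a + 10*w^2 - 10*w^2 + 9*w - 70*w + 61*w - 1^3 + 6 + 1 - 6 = 0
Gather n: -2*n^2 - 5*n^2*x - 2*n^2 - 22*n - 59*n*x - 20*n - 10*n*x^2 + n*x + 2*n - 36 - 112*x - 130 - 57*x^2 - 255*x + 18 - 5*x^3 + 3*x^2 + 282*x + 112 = n^2*(-5*x - 4) + n*(-10*x^2 - 58*x - 40) - 5*x^3 - 54*x^2 - 85*x - 36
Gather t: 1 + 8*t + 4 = 8*t + 5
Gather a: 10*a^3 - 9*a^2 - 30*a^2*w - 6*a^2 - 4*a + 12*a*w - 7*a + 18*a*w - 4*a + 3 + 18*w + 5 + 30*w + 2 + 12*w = 10*a^3 + a^2*(-30*w - 15) + a*(30*w - 15) + 60*w + 10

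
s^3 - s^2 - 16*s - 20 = (s - 5)*(s + 2)^2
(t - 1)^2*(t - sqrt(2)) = t^3 - 2*t^2 - sqrt(2)*t^2 + t + 2*sqrt(2)*t - sqrt(2)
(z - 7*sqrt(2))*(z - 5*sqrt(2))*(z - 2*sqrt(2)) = z^3 - 14*sqrt(2)*z^2 + 118*z - 140*sqrt(2)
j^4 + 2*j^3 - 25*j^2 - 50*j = j*(j - 5)*(j + 2)*(j + 5)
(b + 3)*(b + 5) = b^2 + 8*b + 15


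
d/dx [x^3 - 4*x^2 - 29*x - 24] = 3*x^2 - 8*x - 29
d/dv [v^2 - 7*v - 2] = 2*v - 7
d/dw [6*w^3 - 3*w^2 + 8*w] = 18*w^2 - 6*w + 8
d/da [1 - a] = -1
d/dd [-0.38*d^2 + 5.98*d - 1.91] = 5.98 - 0.76*d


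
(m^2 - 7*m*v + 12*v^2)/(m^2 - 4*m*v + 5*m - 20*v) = (m - 3*v)/(m + 5)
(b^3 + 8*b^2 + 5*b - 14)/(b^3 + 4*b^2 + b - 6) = (b + 7)/(b + 3)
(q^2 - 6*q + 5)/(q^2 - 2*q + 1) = (q - 5)/(q - 1)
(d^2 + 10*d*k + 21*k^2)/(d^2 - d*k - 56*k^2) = (d + 3*k)/(d - 8*k)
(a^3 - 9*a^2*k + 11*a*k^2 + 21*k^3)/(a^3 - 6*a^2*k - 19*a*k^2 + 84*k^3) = (a + k)/(a + 4*k)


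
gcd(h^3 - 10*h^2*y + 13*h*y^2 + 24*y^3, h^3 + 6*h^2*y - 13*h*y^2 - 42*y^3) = -h + 3*y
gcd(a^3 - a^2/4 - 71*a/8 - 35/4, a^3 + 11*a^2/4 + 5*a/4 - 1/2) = a + 2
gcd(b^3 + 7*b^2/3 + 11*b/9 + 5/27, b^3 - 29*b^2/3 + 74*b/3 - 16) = 1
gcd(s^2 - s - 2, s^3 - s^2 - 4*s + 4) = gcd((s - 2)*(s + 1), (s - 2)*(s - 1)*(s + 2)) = s - 2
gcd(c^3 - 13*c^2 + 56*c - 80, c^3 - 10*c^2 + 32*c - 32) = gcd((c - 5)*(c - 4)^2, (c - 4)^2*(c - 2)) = c^2 - 8*c + 16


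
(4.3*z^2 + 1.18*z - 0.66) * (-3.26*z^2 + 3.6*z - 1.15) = -14.018*z^4 + 11.6332*z^3 + 1.4546*z^2 - 3.733*z + 0.759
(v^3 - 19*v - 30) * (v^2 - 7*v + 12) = v^5 - 7*v^4 - 7*v^3 + 103*v^2 - 18*v - 360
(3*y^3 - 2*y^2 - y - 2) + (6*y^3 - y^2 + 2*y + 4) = 9*y^3 - 3*y^2 + y + 2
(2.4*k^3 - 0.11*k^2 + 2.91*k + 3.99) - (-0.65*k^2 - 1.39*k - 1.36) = 2.4*k^3 + 0.54*k^2 + 4.3*k + 5.35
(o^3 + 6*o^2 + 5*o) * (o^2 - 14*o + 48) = o^5 - 8*o^4 - 31*o^3 + 218*o^2 + 240*o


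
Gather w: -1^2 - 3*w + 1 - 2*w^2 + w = -2*w^2 - 2*w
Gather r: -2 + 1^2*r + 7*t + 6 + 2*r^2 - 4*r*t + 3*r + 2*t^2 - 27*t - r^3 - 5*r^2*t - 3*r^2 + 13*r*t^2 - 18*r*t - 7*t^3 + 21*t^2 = -r^3 + r^2*(-5*t - 1) + r*(13*t^2 - 22*t + 4) - 7*t^3 + 23*t^2 - 20*t + 4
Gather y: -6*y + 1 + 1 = 2 - 6*y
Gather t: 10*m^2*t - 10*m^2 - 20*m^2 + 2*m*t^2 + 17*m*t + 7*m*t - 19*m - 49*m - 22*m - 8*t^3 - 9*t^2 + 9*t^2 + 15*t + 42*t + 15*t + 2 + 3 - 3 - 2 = -30*m^2 + 2*m*t^2 - 90*m - 8*t^3 + t*(10*m^2 + 24*m + 72)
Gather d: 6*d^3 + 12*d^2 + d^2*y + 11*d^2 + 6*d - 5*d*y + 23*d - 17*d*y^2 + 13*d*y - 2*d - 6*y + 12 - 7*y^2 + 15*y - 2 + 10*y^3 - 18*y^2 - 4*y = 6*d^3 + d^2*(y + 23) + d*(-17*y^2 + 8*y + 27) + 10*y^3 - 25*y^2 + 5*y + 10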